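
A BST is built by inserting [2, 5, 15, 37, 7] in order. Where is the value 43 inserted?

Starting tree (level order): [2, None, 5, None, 15, 7, 37]
Insertion path: 2 -> 5 -> 15 -> 37
Result: insert 43 as right child of 37
Final tree (level order): [2, None, 5, None, 15, 7, 37, None, None, None, 43]


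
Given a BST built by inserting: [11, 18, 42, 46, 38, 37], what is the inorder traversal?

Tree insertion order: [11, 18, 42, 46, 38, 37]
Tree (level-order array): [11, None, 18, None, 42, 38, 46, 37]
Inorder traversal: [11, 18, 37, 38, 42, 46]


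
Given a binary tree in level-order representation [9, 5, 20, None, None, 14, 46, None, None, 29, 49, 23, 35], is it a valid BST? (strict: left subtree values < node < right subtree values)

Level-order array: [9, 5, 20, None, None, 14, 46, None, None, 29, 49, 23, 35]
Validate using subtree bounds (lo, hi): at each node, require lo < value < hi,
then recurse left with hi=value and right with lo=value.
Preorder trace (stopping at first violation):
  at node 9 with bounds (-inf, +inf): OK
  at node 5 with bounds (-inf, 9): OK
  at node 20 with bounds (9, +inf): OK
  at node 14 with bounds (9, 20): OK
  at node 46 with bounds (20, +inf): OK
  at node 29 with bounds (20, 46): OK
  at node 23 with bounds (20, 29): OK
  at node 35 with bounds (29, 46): OK
  at node 49 with bounds (46, +inf): OK
No violation found at any node.
Result: Valid BST


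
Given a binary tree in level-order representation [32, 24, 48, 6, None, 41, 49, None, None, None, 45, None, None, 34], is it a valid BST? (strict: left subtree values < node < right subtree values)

Level-order array: [32, 24, 48, 6, None, 41, 49, None, None, None, 45, None, None, 34]
Validate using subtree bounds (lo, hi): at each node, require lo < value < hi,
then recurse left with hi=value and right with lo=value.
Preorder trace (stopping at first violation):
  at node 32 with bounds (-inf, +inf): OK
  at node 24 with bounds (-inf, 32): OK
  at node 6 with bounds (-inf, 24): OK
  at node 48 with bounds (32, +inf): OK
  at node 41 with bounds (32, 48): OK
  at node 45 with bounds (41, 48): OK
  at node 34 with bounds (41, 45): VIOLATION
Node 34 violates its bound: not (41 < 34 < 45).
Result: Not a valid BST


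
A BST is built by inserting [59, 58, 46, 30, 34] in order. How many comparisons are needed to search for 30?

Search path for 30: 59 -> 58 -> 46 -> 30
Found: True
Comparisons: 4


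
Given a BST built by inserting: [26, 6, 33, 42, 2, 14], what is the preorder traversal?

Tree insertion order: [26, 6, 33, 42, 2, 14]
Tree (level-order array): [26, 6, 33, 2, 14, None, 42]
Preorder traversal: [26, 6, 2, 14, 33, 42]


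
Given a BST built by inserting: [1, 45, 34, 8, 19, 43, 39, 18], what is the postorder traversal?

Tree insertion order: [1, 45, 34, 8, 19, 43, 39, 18]
Tree (level-order array): [1, None, 45, 34, None, 8, 43, None, 19, 39, None, 18]
Postorder traversal: [18, 19, 8, 39, 43, 34, 45, 1]


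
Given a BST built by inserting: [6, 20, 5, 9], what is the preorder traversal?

Tree insertion order: [6, 20, 5, 9]
Tree (level-order array): [6, 5, 20, None, None, 9]
Preorder traversal: [6, 5, 20, 9]


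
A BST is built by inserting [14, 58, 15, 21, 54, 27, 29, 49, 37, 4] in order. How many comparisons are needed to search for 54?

Search path for 54: 14 -> 58 -> 15 -> 21 -> 54
Found: True
Comparisons: 5


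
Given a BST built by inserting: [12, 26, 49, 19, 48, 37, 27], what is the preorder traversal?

Tree insertion order: [12, 26, 49, 19, 48, 37, 27]
Tree (level-order array): [12, None, 26, 19, 49, None, None, 48, None, 37, None, 27]
Preorder traversal: [12, 26, 19, 49, 48, 37, 27]


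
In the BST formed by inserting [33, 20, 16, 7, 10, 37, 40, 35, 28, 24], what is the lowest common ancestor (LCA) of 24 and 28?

Tree insertion order: [33, 20, 16, 7, 10, 37, 40, 35, 28, 24]
Tree (level-order array): [33, 20, 37, 16, 28, 35, 40, 7, None, 24, None, None, None, None, None, None, 10]
In a BST, the LCA of p=24, q=28 is the first node v on the
root-to-leaf path with p <= v <= q (go left if both < v, right if both > v).
Walk from root:
  at 33: both 24 and 28 < 33, go left
  at 20: both 24 and 28 > 20, go right
  at 28: 24 <= 28 <= 28, this is the LCA
LCA = 28


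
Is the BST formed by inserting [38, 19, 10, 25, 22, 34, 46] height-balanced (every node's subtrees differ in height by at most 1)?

Tree (level-order array): [38, 19, 46, 10, 25, None, None, None, None, 22, 34]
Definition: a tree is height-balanced if, at every node, |h(left) - h(right)| <= 1 (empty subtree has height -1).
Bottom-up per-node check:
  node 10: h_left=-1, h_right=-1, diff=0 [OK], height=0
  node 22: h_left=-1, h_right=-1, diff=0 [OK], height=0
  node 34: h_left=-1, h_right=-1, diff=0 [OK], height=0
  node 25: h_left=0, h_right=0, diff=0 [OK], height=1
  node 19: h_left=0, h_right=1, diff=1 [OK], height=2
  node 46: h_left=-1, h_right=-1, diff=0 [OK], height=0
  node 38: h_left=2, h_right=0, diff=2 [FAIL (|2-0|=2 > 1)], height=3
Node 38 violates the condition: |2 - 0| = 2 > 1.
Result: Not balanced


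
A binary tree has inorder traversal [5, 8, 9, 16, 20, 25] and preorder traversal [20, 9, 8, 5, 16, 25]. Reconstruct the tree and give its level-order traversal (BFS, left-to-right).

Inorder:  [5, 8, 9, 16, 20, 25]
Preorder: [20, 9, 8, 5, 16, 25]
Algorithm: preorder visits root first, so consume preorder in order;
for each root, split the current inorder slice at that value into
left-subtree inorder and right-subtree inorder, then recurse.
Recursive splits:
  root=20; inorder splits into left=[5, 8, 9, 16], right=[25]
  root=9; inorder splits into left=[5, 8], right=[16]
  root=8; inorder splits into left=[5], right=[]
  root=5; inorder splits into left=[], right=[]
  root=16; inorder splits into left=[], right=[]
  root=25; inorder splits into left=[], right=[]
Reconstructed level-order: [20, 9, 25, 8, 16, 5]


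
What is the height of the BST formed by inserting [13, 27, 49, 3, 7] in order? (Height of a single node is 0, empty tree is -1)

Insertion order: [13, 27, 49, 3, 7]
Tree (level-order array): [13, 3, 27, None, 7, None, 49]
Compute height bottom-up (empty subtree = -1):
  height(7) = 1 + max(-1, -1) = 0
  height(3) = 1 + max(-1, 0) = 1
  height(49) = 1 + max(-1, -1) = 0
  height(27) = 1 + max(-1, 0) = 1
  height(13) = 1 + max(1, 1) = 2
Height = 2


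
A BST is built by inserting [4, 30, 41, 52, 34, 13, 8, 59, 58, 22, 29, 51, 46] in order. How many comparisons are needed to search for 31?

Search path for 31: 4 -> 30 -> 41 -> 34
Found: False
Comparisons: 4


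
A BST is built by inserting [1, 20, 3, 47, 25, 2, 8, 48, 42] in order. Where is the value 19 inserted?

Starting tree (level order): [1, None, 20, 3, 47, 2, 8, 25, 48, None, None, None, None, None, 42]
Insertion path: 1 -> 20 -> 3 -> 8
Result: insert 19 as right child of 8
Final tree (level order): [1, None, 20, 3, 47, 2, 8, 25, 48, None, None, None, 19, None, 42]


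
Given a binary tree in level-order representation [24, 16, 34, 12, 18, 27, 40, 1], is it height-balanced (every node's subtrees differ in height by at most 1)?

Tree (level-order array): [24, 16, 34, 12, 18, 27, 40, 1]
Definition: a tree is height-balanced if, at every node, |h(left) - h(right)| <= 1 (empty subtree has height -1).
Bottom-up per-node check:
  node 1: h_left=-1, h_right=-1, diff=0 [OK], height=0
  node 12: h_left=0, h_right=-1, diff=1 [OK], height=1
  node 18: h_left=-1, h_right=-1, diff=0 [OK], height=0
  node 16: h_left=1, h_right=0, diff=1 [OK], height=2
  node 27: h_left=-1, h_right=-1, diff=0 [OK], height=0
  node 40: h_left=-1, h_right=-1, diff=0 [OK], height=0
  node 34: h_left=0, h_right=0, diff=0 [OK], height=1
  node 24: h_left=2, h_right=1, diff=1 [OK], height=3
All nodes satisfy the balance condition.
Result: Balanced


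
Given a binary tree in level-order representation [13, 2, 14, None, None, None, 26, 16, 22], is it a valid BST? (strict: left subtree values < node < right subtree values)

Level-order array: [13, 2, 14, None, None, None, 26, 16, 22]
Validate using subtree bounds (lo, hi): at each node, require lo < value < hi,
then recurse left with hi=value and right with lo=value.
Preorder trace (stopping at first violation):
  at node 13 with bounds (-inf, +inf): OK
  at node 2 with bounds (-inf, 13): OK
  at node 14 with bounds (13, +inf): OK
  at node 26 with bounds (14, +inf): OK
  at node 16 with bounds (14, 26): OK
  at node 22 with bounds (26, +inf): VIOLATION
Node 22 violates its bound: not (26 < 22 < +inf).
Result: Not a valid BST


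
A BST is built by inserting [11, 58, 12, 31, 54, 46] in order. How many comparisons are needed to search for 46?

Search path for 46: 11 -> 58 -> 12 -> 31 -> 54 -> 46
Found: True
Comparisons: 6


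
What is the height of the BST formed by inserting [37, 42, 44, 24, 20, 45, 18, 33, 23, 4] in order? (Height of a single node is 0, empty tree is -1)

Insertion order: [37, 42, 44, 24, 20, 45, 18, 33, 23, 4]
Tree (level-order array): [37, 24, 42, 20, 33, None, 44, 18, 23, None, None, None, 45, 4]
Compute height bottom-up (empty subtree = -1):
  height(4) = 1 + max(-1, -1) = 0
  height(18) = 1 + max(0, -1) = 1
  height(23) = 1 + max(-1, -1) = 0
  height(20) = 1 + max(1, 0) = 2
  height(33) = 1 + max(-1, -1) = 0
  height(24) = 1 + max(2, 0) = 3
  height(45) = 1 + max(-1, -1) = 0
  height(44) = 1 + max(-1, 0) = 1
  height(42) = 1 + max(-1, 1) = 2
  height(37) = 1 + max(3, 2) = 4
Height = 4


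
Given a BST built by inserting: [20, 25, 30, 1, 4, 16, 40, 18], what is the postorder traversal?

Tree insertion order: [20, 25, 30, 1, 4, 16, 40, 18]
Tree (level-order array): [20, 1, 25, None, 4, None, 30, None, 16, None, 40, None, 18]
Postorder traversal: [18, 16, 4, 1, 40, 30, 25, 20]


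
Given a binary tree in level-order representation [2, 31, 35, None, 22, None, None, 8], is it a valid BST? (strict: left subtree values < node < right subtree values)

Level-order array: [2, 31, 35, None, 22, None, None, 8]
Validate using subtree bounds (lo, hi): at each node, require lo < value < hi,
then recurse left with hi=value and right with lo=value.
Preorder trace (stopping at first violation):
  at node 2 with bounds (-inf, +inf): OK
  at node 31 with bounds (-inf, 2): VIOLATION
Node 31 violates its bound: not (-inf < 31 < 2).
Result: Not a valid BST


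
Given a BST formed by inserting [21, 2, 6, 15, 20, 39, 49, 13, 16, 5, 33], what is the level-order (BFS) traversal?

Tree insertion order: [21, 2, 6, 15, 20, 39, 49, 13, 16, 5, 33]
Tree (level-order array): [21, 2, 39, None, 6, 33, 49, 5, 15, None, None, None, None, None, None, 13, 20, None, None, 16]
BFS from the root, enqueuing left then right child of each popped node:
  queue [21] -> pop 21, enqueue [2, 39], visited so far: [21]
  queue [2, 39] -> pop 2, enqueue [6], visited so far: [21, 2]
  queue [39, 6] -> pop 39, enqueue [33, 49], visited so far: [21, 2, 39]
  queue [6, 33, 49] -> pop 6, enqueue [5, 15], visited so far: [21, 2, 39, 6]
  queue [33, 49, 5, 15] -> pop 33, enqueue [none], visited so far: [21, 2, 39, 6, 33]
  queue [49, 5, 15] -> pop 49, enqueue [none], visited so far: [21, 2, 39, 6, 33, 49]
  queue [5, 15] -> pop 5, enqueue [none], visited so far: [21, 2, 39, 6, 33, 49, 5]
  queue [15] -> pop 15, enqueue [13, 20], visited so far: [21, 2, 39, 6, 33, 49, 5, 15]
  queue [13, 20] -> pop 13, enqueue [none], visited so far: [21, 2, 39, 6, 33, 49, 5, 15, 13]
  queue [20] -> pop 20, enqueue [16], visited so far: [21, 2, 39, 6, 33, 49, 5, 15, 13, 20]
  queue [16] -> pop 16, enqueue [none], visited so far: [21, 2, 39, 6, 33, 49, 5, 15, 13, 20, 16]
Result: [21, 2, 39, 6, 33, 49, 5, 15, 13, 20, 16]


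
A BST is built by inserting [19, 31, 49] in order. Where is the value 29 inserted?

Starting tree (level order): [19, None, 31, None, 49]
Insertion path: 19 -> 31
Result: insert 29 as left child of 31
Final tree (level order): [19, None, 31, 29, 49]


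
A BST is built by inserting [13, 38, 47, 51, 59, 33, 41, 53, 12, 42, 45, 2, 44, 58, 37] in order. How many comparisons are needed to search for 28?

Search path for 28: 13 -> 38 -> 33
Found: False
Comparisons: 3


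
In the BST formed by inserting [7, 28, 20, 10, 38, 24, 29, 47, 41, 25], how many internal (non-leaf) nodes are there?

Tree built from: [7, 28, 20, 10, 38, 24, 29, 47, 41, 25]
Tree (level-order array): [7, None, 28, 20, 38, 10, 24, 29, 47, None, None, None, 25, None, None, 41]
Rule: An internal node has at least one child.
Per-node child counts:
  node 7: 1 child(ren)
  node 28: 2 child(ren)
  node 20: 2 child(ren)
  node 10: 0 child(ren)
  node 24: 1 child(ren)
  node 25: 0 child(ren)
  node 38: 2 child(ren)
  node 29: 0 child(ren)
  node 47: 1 child(ren)
  node 41: 0 child(ren)
Matching nodes: [7, 28, 20, 24, 38, 47]
Count of internal (non-leaf) nodes: 6


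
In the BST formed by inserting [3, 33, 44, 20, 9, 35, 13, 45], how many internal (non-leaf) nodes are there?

Tree built from: [3, 33, 44, 20, 9, 35, 13, 45]
Tree (level-order array): [3, None, 33, 20, 44, 9, None, 35, 45, None, 13]
Rule: An internal node has at least one child.
Per-node child counts:
  node 3: 1 child(ren)
  node 33: 2 child(ren)
  node 20: 1 child(ren)
  node 9: 1 child(ren)
  node 13: 0 child(ren)
  node 44: 2 child(ren)
  node 35: 0 child(ren)
  node 45: 0 child(ren)
Matching nodes: [3, 33, 20, 9, 44]
Count of internal (non-leaf) nodes: 5


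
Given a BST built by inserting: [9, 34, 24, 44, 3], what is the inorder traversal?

Tree insertion order: [9, 34, 24, 44, 3]
Tree (level-order array): [9, 3, 34, None, None, 24, 44]
Inorder traversal: [3, 9, 24, 34, 44]


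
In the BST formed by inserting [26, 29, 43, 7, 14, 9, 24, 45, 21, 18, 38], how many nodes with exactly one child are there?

Tree built from: [26, 29, 43, 7, 14, 9, 24, 45, 21, 18, 38]
Tree (level-order array): [26, 7, 29, None, 14, None, 43, 9, 24, 38, 45, None, None, 21, None, None, None, None, None, 18]
Rule: These are nodes with exactly 1 non-null child.
Per-node child counts:
  node 26: 2 child(ren)
  node 7: 1 child(ren)
  node 14: 2 child(ren)
  node 9: 0 child(ren)
  node 24: 1 child(ren)
  node 21: 1 child(ren)
  node 18: 0 child(ren)
  node 29: 1 child(ren)
  node 43: 2 child(ren)
  node 38: 0 child(ren)
  node 45: 0 child(ren)
Matching nodes: [7, 24, 21, 29]
Count of nodes with exactly one child: 4


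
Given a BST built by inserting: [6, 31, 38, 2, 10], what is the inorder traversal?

Tree insertion order: [6, 31, 38, 2, 10]
Tree (level-order array): [6, 2, 31, None, None, 10, 38]
Inorder traversal: [2, 6, 10, 31, 38]


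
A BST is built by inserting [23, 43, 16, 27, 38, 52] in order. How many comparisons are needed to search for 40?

Search path for 40: 23 -> 43 -> 27 -> 38
Found: False
Comparisons: 4


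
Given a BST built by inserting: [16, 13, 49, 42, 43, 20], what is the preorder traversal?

Tree insertion order: [16, 13, 49, 42, 43, 20]
Tree (level-order array): [16, 13, 49, None, None, 42, None, 20, 43]
Preorder traversal: [16, 13, 49, 42, 20, 43]


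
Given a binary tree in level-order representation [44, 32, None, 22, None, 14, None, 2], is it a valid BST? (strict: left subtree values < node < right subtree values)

Level-order array: [44, 32, None, 22, None, 14, None, 2]
Validate using subtree bounds (lo, hi): at each node, require lo < value < hi,
then recurse left with hi=value and right with lo=value.
Preorder trace (stopping at first violation):
  at node 44 with bounds (-inf, +inf): OK
  at node 32 with bounds (-inf, 44): OK
  at node 22 with bounds (-inf, 32): OK
  at node 14 with bounds (-inf, 22): OK
  at node 2 with bounds (-inf, 14): OK
No violation found at any node.
Result: Valid BST


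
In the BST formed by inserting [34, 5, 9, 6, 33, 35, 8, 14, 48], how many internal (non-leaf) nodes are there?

Tree built from: [34, 5, 9, 6, 33, 35, 8, 14, 48]
Tree (level-order array): [34, 5, 35, None, 9, None, 48, 6, 33, None, None, None, 8, 14]
Rule: An internal node has at least one child.
Per-node child counts:
  node 34: 2 child(ren)
  node 5: 1 child(ren)
  node 9: 2 child(ren)
  node 6: 1 child(ren)
  node 8: 0 child(ren)
  node 33: 1 child(ren)
  node 14: 0 child(ren)
  node 35: 1 child(ren)
  node 48: 0 child(ren)
Matching nodes: [34, 5, 9, 6, 33, 35]
Count of internal (non-leaf) nodes: 6


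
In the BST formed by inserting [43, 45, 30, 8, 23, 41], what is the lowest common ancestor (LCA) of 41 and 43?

Tree insertion order: [43, 45, 30, 8, 23, 41]
Tree (level-order array): [43, 30, 45, 8, 41, None, None, None, 23]
In a BST, the LCA of p=41, q=43 is the first node v on the
root-to-leaf path with p <= v <= q (go left if both < v, right if both > v).
Walk from root:
  at 43: 41 <= 43 <= 43, this is the LCA
LCA = 43


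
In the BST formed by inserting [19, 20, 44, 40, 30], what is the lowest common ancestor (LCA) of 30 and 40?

Tree insertion order: [19, 20, 44, 40, 30]
Tree (level-order array): [19, None, 20, None, 44, 40, None, 30]
In a BST, the LCA of p=30, q=40 is the first node v on the
root-to-leaf path with p <= v <= q (go left if both < v, right if both > v).
Walk from root:
  at 19: both 30 and 40 > 19, go right
  at 20: both 30 and 40 > 20, go right
  at 44: both 30 and 40 < 44, go left
  at 40: 30 <= 40 <= 40, this is the LCA
LCA = 40


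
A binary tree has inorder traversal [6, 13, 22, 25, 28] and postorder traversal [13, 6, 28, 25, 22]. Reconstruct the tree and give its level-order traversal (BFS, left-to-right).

Inorder:   [6, 13, 22, 25, 28]
Postorder: [13, 6, 28, 25, 22]
Algorithm: postorder visits root last, so walk postorder right-to-left;
each value is the root of the current inorder slice — split it at that
value, recurse on the right subtree first, then the left.
Recursive splits:
  root=22; inorder splits into left=[6, 13], right=[25, 28]
  root=25; inorder splits into left=[], right=[28]
  root=28; inorder splits into left=[], right=[]
  root=6; inorder splits into left=[], right=[13]
  root=13; inorder splits into left=[], right=[]
Reconstructed level-order: [22, 6, 25, 13, 28]


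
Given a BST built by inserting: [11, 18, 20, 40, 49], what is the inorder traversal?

Tree insertion order: [11, 18, 20, 40, 49]
Tree (level-order array): [11, None, 18, None, 20, None, 40, None, 49]
Inorder traversal: [11, 18, 20, 40, 49]


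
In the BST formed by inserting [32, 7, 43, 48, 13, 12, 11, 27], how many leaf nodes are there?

Tree built from: [32, 7, 43, 48, 13, 12, 11, 27]
Tree (level-order array): [32, 7, 43, None, 13, None, 48, 12, 27, None, None, 11]
Rule: A leaf has 0 children.
Per-node child counts:
  node 32: 2 child(ren)
  node 7: 1 child(ren)
  node 13: 2 child(ren)
  node 12: 1 child(ren)
  node 11: 0 child(ren)
  node 27: 0 child(ren)
  node 43: 1 child(ren)
  node 48: 0 child(ren)
Matching nodes: [11, 27, 48]
Count of leaf nodes: 3


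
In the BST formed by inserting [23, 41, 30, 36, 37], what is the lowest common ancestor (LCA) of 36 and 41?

Tree insertion order: [23, 41, 30, 36, 37]
Tree (level-order array): [23, None, 41, 30, None, None, 36, None, 37]
In a BST, the LCA of p=36, q=41 is the first node v on the
root-to-leaf path with p <= v <= q (go left if both < v, right if both > v).
Walk from root:
  at 23: both 36 and 41 > 23, go right
  at 41: 36 <= 41 <= 41, this is the LCA
LCA = 41


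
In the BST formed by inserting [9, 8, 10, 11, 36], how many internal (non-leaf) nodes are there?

Tree built from: [9, 8, 10, 11, 36]
Tree (level-order array): [9, 8, 10, None, None, None, 11, None, 36]
Rule: An internal node has at least one child.
Per-node child counts:
  node 9: 2 child(ren)
  node 8: 0 child(ren)
  node 10: 1 child(ren)
  node 11: 1 child(ren)
  node 36: 0 child(ren)
Matching nodes: [9, 10, 11]
Count of internal (non-leaf) nodes: 3


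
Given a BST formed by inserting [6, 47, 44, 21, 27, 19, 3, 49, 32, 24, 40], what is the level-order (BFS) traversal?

Tree insertion order: [6, 47, 44, 21, 27, 19, 3, 49, 32, 24, 40]
Tree (level-order array): [6, 3, 47, None, None, 44, 49, 21, None, None, None, 19, 27, None, None, 24, 32, None, None, None, 40]
BFS from the root, enqueuing left then right child of each popped node:
  queue [6] -> pop 6, enqueue [3, 47], visited so far: [6]
  queue [3, 47] -> pop 3, enqueue [none], visited so far: [6, 3]
  queue [47] -> pop 47, enqueue [44, 49], visited so far: [6, 3, 47]
  queue [44, 49] -> pop 44, enqueue [21], visited so far: [6, 3, 47, 44]
  queue [49, 21] -> pop 49, enqueue [none], visited so far: [6, 3, 47, 44, 49]
  queue [21] -> pop 21, enqueue [19, 27], visited so far: [6, 3, 47, 44, 49, 21]
  queue [19, 27] -> pop 19, enqueue [none], visited so far: [6, 3, 47, 44, 49, 21, 19]
  queue [27] -> pop 27, enqueue [24, 32], visited so far: [6, 3, 47, 44, 49, 21, 19, 27]
  queue [24, 32] -> pop 24, enqueue [none], visited so far: [6, 3, 47, 44, 49, 21, 19, 27, 24]
  queue [32] -> pop 32, enqueue [40], visited so far: [6, 3, 47, 44, 49, 21, 19, 27, 24, 32]
  queue [40] -> pop 40, enqueue [none], visited so far: [6, 3, 47, 44, 49, 21, 19, 27, 24, 32, 40]
Result: [6, 3, 47, 44, 49, 21, 19, 27, 24, 32, 40]


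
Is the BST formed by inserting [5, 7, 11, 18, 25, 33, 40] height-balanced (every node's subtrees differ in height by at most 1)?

Tree (level-order array): [5, None, 7, None, 11, None, 18, None, 25, None, 33, None, 40]
Definition: a tree is height-balanced if, at every node, |h(left) - h(right)| <= 1 (empty subtree has height -1).
Bottom-up per-node check:
  node 40: h_left=-1, h_right=-1, diff=0 [OK], height=0
  node 33: h_left=-1, h_right=0, diff=1 [OK], height=1
  node 25: h_left=-1, h_right=1, diff=2 [FAIL (|-1-1|=2 > 1)], height=2
  node 18: h_left=-1, h_right=2, diff=3 [FAIL (|-1-2|=3 > 1)], height=3
  node 11: h_left=-1, h_right=3, diff=4 [FAIL (|-1-3|=4 > 1)], height=4
  node 7: h_left=-1, h_right=4, diff=5 [FAIL (|-1-4|=5 > 1)], height=5
  node 5: h_left=-1, h_right=5, diff=6 [FAIL (|-1-5|=6 > 1)], height=6
Node 25 violates the condition: |-1 - 1| = 2 > 1.
Result: Not balanced


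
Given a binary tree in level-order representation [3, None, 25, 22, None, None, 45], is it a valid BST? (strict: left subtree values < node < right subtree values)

Level-order array: [3, None, 25, 22, None, None, 45]
Validate using subtree bounds (lo, hi): at each node, require lo < value < hi,
then recurse left with hi=value and right with lo=value.
Preorder trace (stopping at first violation):
  at node 3 with bounds (-inf, +inf): OK
  at node 25 with bounds (3, +inf): OK
  at node 22 with bounds (3, 25): OK
  at node 45 with bounds (22, 25): VIOLATION
Node 45 violates its bound: not (22 < 45 < 25).
Result: Not a valid BST


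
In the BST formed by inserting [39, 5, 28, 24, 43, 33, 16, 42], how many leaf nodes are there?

Tree built from: [39, 5, 28, 24, 43, 33, 16, 42]
Tree (level-order array): [39, 5, 43, None, 28, 42, None, 24, 33, None, None, 16]
Rule: A leaf has 0 children.
Per-node child counts:
  node 39: 2 child(ren)
  node 5: 1 child(ren)
  node 28: 2 child(ren)
  node 24: 1 child(ren)
  node 16: 0 child(ren)
  node 33: 0 child(ren)
  node 43: 1 child(ren)
  node 42: 0 child(ren)
Matching nodes: [16, 33, 42]
Count of leaf nodes: 3


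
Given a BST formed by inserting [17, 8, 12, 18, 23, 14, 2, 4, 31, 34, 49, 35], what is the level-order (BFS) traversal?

Tree insertion order: [17, 8, 12, 18, 23, 14, 2, 4, 31, 34, 49, 35]
Tree (level-order array): [17, 8, 18, 2, 12, None, 23, None, 4, None, 14, None, 31, None, None, None, None, None, 34, None, 49, 35]
BFS from the root, enqueuing left then right child of each popped node:
  queue [17] -> pop 17, enqueue [8, 18], visited so far: [17]
  queue [8, 18] -> pop 8, enqueue [2, 12], visited so far: [17, 8]
  queue [18, 2, 12] -> pop 18, enqueue [23], visited so far: [17, 8, 18]
  queue [2, 12, 23] -> pop 2, enqueue [4], visited so far: [17, 8, 18, 2]
  queue [12, 23, 4] -> pop 12, enqueue [14], visited so far: [17, 8, 18, 2, 12]
  queue [23, 4, 14] -> pop 23, enqueue [31], visited so far: [17, 8, 18, 2, 12, 23]
  queue [4, 14, 31] -> pop 4, enqueue [none], visited so far: [17, 8, 18, 2, 12, 23, 4]
  queue [14, 31] -> pop 14, enqueue [none], visited so far: [17, 8, 18, 2, 12, 23, 4, 14]
  queue [31] -> pop 31, enqueue [34], visited so far: [17, 8, 18, 2, 12, 23, 4, 14, 31]
  queue [34] -> pop 34, enqueue [49], visited so far: [17, 8, 18, 2, 12, 23, 4, 14, 31, 34]
  queue [49] -> pop 49, enqueue [35], visited so far: [17, 8, 18, 2, 12, 23, 4, 14, 31, 34, 49]
  queue [35] -> pop 35, enqueue [none], visited so far: [17, 8, 18, 2, 12, 23, 4, 14, 31, 34, 49, 35]
Result: [17, 8, 18, 2, 12, 23, 4, 14, 31, 34, 49, 35]


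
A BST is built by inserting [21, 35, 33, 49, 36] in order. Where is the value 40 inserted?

Starting tree (level order): [21, None, 35, 33, 49, None, None, 36]
Insertion path: 21 -> 35 -> 49 -> 36
Result: insert 40 as right child of 36
Final tree (level order): [21, None, 35, 33, 49, None, None, 36, None, None, 40]


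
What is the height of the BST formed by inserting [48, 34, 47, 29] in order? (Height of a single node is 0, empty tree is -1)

Insertion order: [48, 34, 47, 29]
Tree (level-order array): [48, 34, None, 29, 47]
Compute height bottom-up (empty subtree = -1):
  height(29) = 1 + max(-1, -1) = 0
  height(47) = 1 + max(-1, -1) = 0
  height(34) = 1 + max(0, 0) = 1
  height(48) = 1 + max(1, -1) = 2
Height = 2


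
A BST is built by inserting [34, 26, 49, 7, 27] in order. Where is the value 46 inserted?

Starting tree (level order): [34, 26, 49, 7, 27]
Insertion path: 34 -> 49
Result: insert 46 as left child of 49
Final tree (level order): [34, 26, 49, 7, 27, 46]


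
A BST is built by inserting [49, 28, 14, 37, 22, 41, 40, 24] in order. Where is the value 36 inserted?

Starting tree (level order): [49, 28, None, 14, 37, None, 22, None, 41, None, 24, 40]
Insertion path: 49 -> 28 -> 37
Result: insert 36 as left child of 37
Final tree (level order): [49, 28, None, 14, 37, None, 22, 36, 41, None, 24, None, None, 40]


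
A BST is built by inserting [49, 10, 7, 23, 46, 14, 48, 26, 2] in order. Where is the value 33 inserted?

Starting tree (level order): [49, 10, None, 7, 23, 2, None, 14, 46, None, None, None, None, 26, 48]
Insertion path: 49 -> 10 -> 23 -> 46 -> 26
Result: insert 33 as right child of 26
Final tree (level order): [49, 10, None, 7, 23, 2, None, 14, 46, None, None, None, None, 26, 48, None, 33]


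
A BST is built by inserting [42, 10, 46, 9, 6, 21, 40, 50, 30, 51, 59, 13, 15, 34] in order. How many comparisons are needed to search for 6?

Search path for 6: 42 -> 10 -> 9 -> 6
Found: True
Comparisons: 4


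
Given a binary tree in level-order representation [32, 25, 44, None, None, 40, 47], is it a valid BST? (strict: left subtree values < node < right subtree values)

Level-order array: [32, 25, 44, None, None, 40, 47]
Validate using subtree bounds (lo, hi): at each node, require lo < value < hi,
then recurse left with hi=value and right with lo=value.
Preorder trace (stopping at first violation):
  at node 32 with bounds (-inf, +inf): OK
  at node 25 with bounds (-inf, 32): OK
  at node 44 with bounds (32, +inf): OK
  at node 40 with bounds (32, 44): OK
  at node 47 with bounds (44, +inf): OK
No violation found at any node.
Result: Valid BST


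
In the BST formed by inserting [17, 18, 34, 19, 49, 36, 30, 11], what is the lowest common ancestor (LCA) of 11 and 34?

Tree insertion order: [17, 18, 34, 19, 49, 36, 30, 11]
Tree (level-order array): [17, 11, 18, None, None, None, 34, 19, 49, None, 30, 36]
In a BST, the LCA of p=11, q=34 is the first node v on the
root-to-leaf path with p <= v <= q (go left if both < v, right if both > v).
Walk from root:
  at 17: 11 <= 17 <= 34, this is the LCA
LCA = 17


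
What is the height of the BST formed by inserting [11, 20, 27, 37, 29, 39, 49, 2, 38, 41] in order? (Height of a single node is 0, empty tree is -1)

Insertion order: [11, 20, 27, 37, 29, 39, 49, 2, 38, 41]
Tree (level-order array): [11, 2, 20, None, None, None, 27, None, 37, 29, 39, None, None, 38, 49, None, None, 41]
Compute height bottom-up (empty subtree = -1):
  height(2) = 1 + max(-1, -1) = 0
  height(29) = 1 + max(-1, -1) = 0
  height(38) = 1 + max(-1, -1) = 0
  height(41) = 1 + max(-1, -1) = 0
  height(49) = 1 + max(0, -1) = 1
  height(39) = 1 + max(0, 1) = 2
  height(37) = 1 + max(0, 2) = 3
  height(27) = 1 + max(-1, 3) = 4
  height(20) = 1 + max(-1, 4) = 5
  height(11) = 1 + max(0, 5) = 6
Height = 6


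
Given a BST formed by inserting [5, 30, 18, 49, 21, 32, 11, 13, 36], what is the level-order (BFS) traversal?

Tree insertion order: [5, 30, 18, 49, 21, 32, 11, 13, 36]
Tree (level-order array): [5, None, 30, 18, 49, 11, 21, 32, None, None, 13, None, None, None, 36]
BFS from the root, enqueuing left then right child of each popped node:
  queue [5] -> pop 5, enqueue [30], visited so far: [5]
  queue [30] -> pop 30, enqueue [18, 49], visited so far: [5, 30]
  queue [18, 49] -> pop 18, enqueue [11, 21], visited so far: [5, 30, 18]
  queue [49, 11, 21] -> pop 49, enqueue [32], visited so far: [5, 30, 18, 49]
  queue [11, 21, 32] -> pop 11, enqueue [13], visited so far: [5, 30, 18, 49, 11]
  queue [21, 32, 13] -> pop 21, enqueue [none], visited so far: [5, 30, 18, 49, 11, 21]
  queue [32, 13] -> pop 32, enqueue [36], visited so far: [5, 30, 18, 49, 11, 21, 32]
  queue [13, 36] -> pop 13, enqueue [none], visited so far: [5, 30, 18, 49, 11, 21, 32, 13]
  queue [36] -> pop 36, enqueue [none], visited so far: [5, 30, 18, 49, 11, 21, 32, 13, 36]
Result: [5, 30, 18, 49, 11, 21, 32, 13, 36]


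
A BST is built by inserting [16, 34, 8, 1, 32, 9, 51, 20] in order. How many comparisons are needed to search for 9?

Search path for 9: 16 -> 8 -> 9
Found: True
Comparisons: 3


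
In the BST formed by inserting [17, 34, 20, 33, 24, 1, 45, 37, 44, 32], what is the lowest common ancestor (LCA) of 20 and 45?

Tree insertion order: [17, 34, 20, 33, 24, 1, 45, 37, 44, 32]
Tree (level-order array): [17, 1, 34, None, None, 20, 45, None, 33, 37, None, 24, None, None, 44, None, 32]
In a BST, the LCA of p=20, q=45 is the first node v on the
root-to-leaf path with p <= v <= q (go left if both < v, right if both > v).
Walk from root:
  at 17: both 20 and 45 > 17, go right
  at 34: 20 <= 34 <= 45, this is the LCA
LCA = 34


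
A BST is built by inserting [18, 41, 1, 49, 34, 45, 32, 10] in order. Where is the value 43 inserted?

Starting tree (level order): [18, 1, 41, None, 10, 34, 49, None, None, 32, None, 45]
Insertion path: 18 -> 41 -> 49 -> 45
Result: insert 43 as left child of 45
Final tree (level order): [18, 1, 41, None, 10, 34, 49, None, None, 32, None, 45, None, None, None, 43]


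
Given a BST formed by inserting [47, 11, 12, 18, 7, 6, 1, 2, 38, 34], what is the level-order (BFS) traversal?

Tree insertion order: [47, 11, 12, 18, 7, 6, 1, 2, 38, 34]
Tree (level-order array): [47, 11, None, 7, 12, 6, None, None, 18, 1, None, None, 38, None, 2, 34]
BFS from the root, enqueuing left then right child of each popped node:
  queue [47] -> pop 47, enqueue [11], visited so far: [47]
  queue [11] -> pop 11, enqueue [7, 12], visited so far: [47, 11]
  queue [7, 12] -> pop 7, enqueue [6], visited so far: [47, 11, 7]
  queue [12, 6] -> pop 12, enqueue [18], visited so far: [47, 11, 7, 12]
  queue [6, 18] -> pop 6, enqueue [1], visited so far: [47, 11, 7, 12, 6]
  queue [18, 1] -> pop 18, enqueue [38], visited so far: [47, 11, 7, 12, 6, 18]
  queue [1, 38] -> pop 1, enqueue [2], visited so far: [47, 11, 7, 12, 6, 18, 1]
  queue [38, 2] -> pop 38, enqueue [34], visited so far: [47, 11, 7, 12, 6, 18, 1, 38]
  queue [2, 34] -> pop 2, enqueue [none], visited so far: [47, 11, 7, 12, 6, 18, 1, 38, 2]
  queue [34] -> pop 34, enqueue [none], visited so far: [47, 11, 7, 12, 6, 18, 1, 38, 2, 34]
Result: [47, 11, 7, 12, 6, 18, 1, 38, 2, 34]


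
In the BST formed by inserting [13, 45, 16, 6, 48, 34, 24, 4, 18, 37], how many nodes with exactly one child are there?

Tree built from: [13, 45, 16, 6, 48, 34, 24, 4, 18, 37]
Tree (level-order array): [13, 6, 45, 4, None, 16, 48, None, None, None, 34, None, None, 24, 37, 18]
Rule: These are nodes with exactly 1 non-null child.
Per-node child counts:
  node 13: 2 child(ren)
  node 6: 1 child(ren)
  node 4: 0 child(ren)
  node 45: 2 child(ren)
  node 16: 1 child(ren)
  node 34: 2 child(ren)
  node 24: 1 child(ren)
  node 18: 0 child(ren)
  node 37: 0 child(ren)
  node 48: 0 child(ren)
Matching nodes: [6, 16, 24]
Count of nodes with exactly one child: 3


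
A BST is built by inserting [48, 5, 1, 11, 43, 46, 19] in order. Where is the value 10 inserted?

Starting tree (level order): [48, 5, None, 1, 11, None, None, None, 43, 19, 46]
Insertion path: 48 -> 5 -> 11
Result: insert 10 as left child of 11
Final tree (level order): [48, 5, None, 1, 11, None, None, 10, 43, None, None, 19, 46]


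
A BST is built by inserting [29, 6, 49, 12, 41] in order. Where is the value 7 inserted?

Starting tree (level order): [29, 6, 49, None, 12, 41]
Insertion path: 29 -> 6 -> 12
Result: insert 7 as left child of 12
Final tree (level order): [29, 6, 49, None, 12, 41, None, 7]


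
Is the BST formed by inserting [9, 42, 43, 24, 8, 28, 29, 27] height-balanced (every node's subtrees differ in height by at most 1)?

Tree (level-order array): [9, 8, 42, None, None, 24, 43, None, 28, None, None, 27, 29]
Definition: a tree is height-balanced if, at every node, |h(left) - h(right)| <= 1 (empty subtree has height -1).
Bottom-up per-node check:
  node 8: h_left=-1, h_right=-1, diff=0 [OK], height=0
  node 27: h_left=-1, h_right=-1, diff=0 [OK], height=0
  node 29: h_left=-1, h_right=-1, diff=0 [OK], height=0
  node 28: h_left=0, h_right=0, diff=0 [OK], height=1
  node 24: h_left=-1, h_right=1, diff=2 [FAIL (|-1-1|=2 > 1)], height=2
  node 43: h_left=-1, h_right=-1, diff=0 [OK], height=0
  node 42: h_left=2, h_right=0, diff=2 [FAIL (|2-0|=2 > 1)], height=3
  node 9: h_left=0, h_right=3, diff=3 [FAIL (|0-3|=3 > 1)], height=4
Node 24 violates the condition: |-1 - 1| = 2 > 1.
Result: Not balanced


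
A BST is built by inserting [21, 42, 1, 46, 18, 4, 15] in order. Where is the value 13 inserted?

Starting tree (level order): [21, 1, 42, None, 18, None, 46, 4, None, None, None, None, 15]
Insertion path: 21 -> 1 -> 18 -> 4 -> 15
Result: insert 13 as left child of 15
Final tree (level order): [21, 1, 42, None, 18, None, 46, 4, None, None, None, None, 15, 13]


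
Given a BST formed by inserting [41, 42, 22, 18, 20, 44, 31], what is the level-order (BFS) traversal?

Tree insertion order: [41, 42, 22, 18, 20, 44, 31]
Tree (level-order array): [41, 22, 42, 18, 31, None, 44, None, 20]
BFS from the root, enqueuing left then right child of each popped node:
  queue [41] -> pop 41, enqueue [22, 42], visited so far: [41]
  queue [22, 42] -> pop 22, enqueue [18, 31], visited so far: [41, 22]
  queue [42, 18, 31] -> pop 42, enqueue [44], visited so far: [41, 22, 42]
  queue [18, 31, 44] -> pop 18, enqueue [20], visited so far: [41, 22, 42, 18]
  queue [31, 44, 20] -> pop 31, enqueue [none], visited so far: [41, 22, 42, 18, 31]
  queue [44, 20] -> pop 44, enqueue [none], visited so far: [41, 22, 42, 18, 31, 44]
  queue [20] -> pop 20, enqueue [none], visited so far: [41, 22, 42, 18, 31, 44, 20]
Result: [41, 22, 42, 18, 31, 44, 20]


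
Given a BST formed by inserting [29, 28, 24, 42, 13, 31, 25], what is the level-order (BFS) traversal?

Tree insertion order: [29, 28, 24, 42, 13, 31, 25]
Tree (level-order array): [29, 28, 42, 24, None, 31, None, 13, 25]
BFS from the root, enqueuing left then right child of each popped node:
  queue [29] -> pop 29, enqueue [28, 42], visited so far: [29]
  queue [28, 42] -> pop 28, enqueue [24], visited so far: [29, 28]
  queue [42, 24] -> pop 42, enqueue [31], visited so far: [29, 28, 42]
  queue [24, 31] -> pop 24, enqueue [13, 25], visited so far: [29, 28, 42, 24]
  queue [31, 13, 25] -> pop 31, enqueue [none], visited so far: [29, 28, 42, 24, 31]
  queue [13, 25] -> pop 13, enqueue [none], visited so far: [29, 28, 42, 24, 31, 13]
  queue [25] -> pop 25, enqueue [none], visited so far: [29, 28, 42, 24, 31, 13, 25]
Result: [29, 28, 42, 24, 31, 13, 25]


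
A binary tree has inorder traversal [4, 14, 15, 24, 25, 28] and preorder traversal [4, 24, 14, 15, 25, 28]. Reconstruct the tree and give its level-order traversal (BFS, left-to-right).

Inorder:  [4, 14, 15, 24, 25, 28]
Preorder: [4, 24, 14, 15, 25, 28]
Algorithm: preorder visits root first, so consume preorder in order;
for each root, split the current inorder slice at that value into
left-subtree inorder and right-subtree inorder, then recurse.
Recursive splits:
  root=4; inorder splits into left=[], right=[14, 15, 24, 25, 28]
  root=24; inorder splits into left=[14, 15], right=[25, 28]
  root=14; inorder splits into left=[], right=[15]
  root=15; inorder splits into left=[], right=[]
  root=25; inorder splits into left=[], right=[28]
  root=28; inorder splits into left=[], right=[]
Reconstructed level-order: [4, 24, 14, 25, 15, 28]


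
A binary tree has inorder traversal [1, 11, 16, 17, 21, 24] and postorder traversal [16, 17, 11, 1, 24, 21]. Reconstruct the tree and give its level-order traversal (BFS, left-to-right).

Inorder:   [1, 11, 16, 17, 21, 24]
Postorder: [16, 17, 11, 1, 24, 21]
Algorithm: postorder visits root last, so walk postorder right-to-left;
each value is the root of the current inorder slice — split it at that
value, recurse on the right subtree first, then the left.
Recursive splits:
  root=21; inorder splits into left=[1, 11, 16, 17], right=[24]
  root=24; inorder splits into left=[], right=[]
  root=1; inorder splits into left=[], right=[11, 16, 17]
  root=11; inorder splits into left=[], right=[16, 17]
  root=17; inorder splits into left=[16], right=[]
  root=16; inorder splits into left=[], right=[]
Reconstructed level-order: [21, 1, 24, 11, 17, 16]


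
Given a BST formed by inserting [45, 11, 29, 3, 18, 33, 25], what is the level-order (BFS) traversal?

Tree insertion order: [45, 11, 29, 3, 18, 33, 25]
Tree (level-order array): [45, 11, None, 3, 29, None, None, 18, 33, None, 25]
BFS from the root, enqueuing left then right child of each popped node:
  queue [45] -> pop 45, enqueue [11], visited so far: [45]
  queue [11] -> pop 11, enqueue [3, 29], visited so far: [45, 11]
  queue [3, 29] -> pop 3, enqueue [none], visited so far: [45, 11, 3]
  queue [29] -> pop 29, enqueue [18, 33], visited so far: [45, 11, 3, 29]
  queue [18, 33] -> pop 18, enqueue [25], visited so far: [45, 11, 3, 29, 18]
  queue [33, 25] -> pop 33, enqueue [none], visited so far: [45, 11, 3, 29, 18, 33]
  queue [25] -> pop 25, enqueue [none], visited so far: [45, 11, 3, 29, 18, 33, 25]
Result: [45, 11, 3, 29, 18, 33, 25]


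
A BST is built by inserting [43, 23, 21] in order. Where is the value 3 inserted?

Starting tree (level order): [43, 23, None, 21]
Insertion path: 43 -> 23 -> 21
Result: insert 3 as left child of 21
Final tree (level order): [43, 23, None, 21, None, 3]


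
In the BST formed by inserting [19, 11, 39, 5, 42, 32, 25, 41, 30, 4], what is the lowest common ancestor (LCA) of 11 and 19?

Tree insertion order: [19, 11, 39, 5, 42, 32, 25, 41, 30, 4]
Tree (level-order array): [19, 11, 39, 5, None, 32, 42, 4, None, 25, None, 41, None, None, None, None, 30]
In a BST, the LCA of p=11, q=19 is the first node v on the
root-to-leaf path with p <= v <= q (go left if both < v, right if both > v).
Walk from root:
  at 19: 11 <= 19 <= 19, this is the LCA
LCA = 19


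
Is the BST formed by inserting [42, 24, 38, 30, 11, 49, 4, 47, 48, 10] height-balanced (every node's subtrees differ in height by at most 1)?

Tree (level-order array): [42, 24, 49, 11, 38, 47, None, 4, None, 30, None, None, 48, None, 10]
Definition: a tree is height-balanced if, at every node, |h(left) - h(right)| <= 1 (empty subtree has height -1).
Bottom-up per-node check:
  node 10: h_left=-1, h_right=-1, diff=0 [OK], height=0
  node 4: h_left=-1, h_right=0, diff=1 [OK], height=1
  node 11: h_left=1, h_right=-1, diff=2 [FAIL (|1--1|=2 > 1)], height=2
  node 30: h_left=-1, h_right=-1, diff=0 [OK], height=0
  node 38: h_left=0, h_right=-1, diff=1 [OK], height=1
  node 24: h_left=2, h_right=1, diff=1 [OK], height=3
  node 48: h_left=-1, h_right=-1, diff=0 [OK], height=0
  node 47: h_left=-1, h_right=0, diff=1 [OK], height=1
  node 49: h_left=1, h_right=-1, diff=2 [FAIL (|1--1|=2 > 1)], height=2
  node 42: h_left=3, h_right=2, diff=1 [OK], height=4
Node 11 violates the condition: |1 - -1| = 2 > 1.
Result: Not balanced
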